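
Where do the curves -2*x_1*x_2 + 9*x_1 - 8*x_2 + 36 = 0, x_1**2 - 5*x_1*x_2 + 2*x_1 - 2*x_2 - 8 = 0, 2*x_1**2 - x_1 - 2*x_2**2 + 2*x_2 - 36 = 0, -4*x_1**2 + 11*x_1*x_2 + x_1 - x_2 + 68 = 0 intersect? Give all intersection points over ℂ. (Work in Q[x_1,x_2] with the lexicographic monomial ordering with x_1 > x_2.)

{(-4, 0)}

Compute a lex Gröbner basis by Buchberger's algorithm.
f_1 = -2*x_1*x_2 + 9*x_1 - 8*x_2 + 36, LT = x_1*x_2.
f_2 = x_1**2 - 5*x_1*x_2 + 2*x_1 - 2*x_2 - 8, LT = x_1**2.
f_3 = 2*x_1**2 - x_1 - 2*x_2**2 + 2*x_2 - 36, LT = x_1**2.
f_4 = -4*x_1**2 + 11*x_1*x_2 + x_1 - x_2 + 68, LT = x_1**2.

S(f_1,f_2): lcm = x_1**2*x_2. S = -9/2*x_1**2 + 5*x_1*x_2**2 + 2*x_1*x_2 - 18*x_1 + 2*x_2**2 + 8*x_2.
  reduce S modulo (f_1, f_2, f_3, f_4):
  remainder -18*x_2**2 + 81*x_2 ≠ 0; add h_5 = -18*x_2**2 + 81*x_2 to the basis.

S(f_1,f_3): lcm = x_1**2*x_2. S = -9/2*x_1**2 + 9/2*x_1*x_2 - 18*x_1 + x_2**3 - x_2**2 + 18*x_2.
  reduce S modulo (f_1, f_2, f_3, f_4, h_5):
  remainder -90*x_1 + 387/4*x_2 - 360 ≠ 0; add h_6 = -90*x_1 + 387/4*x_2 - 360 to the basis.

S(f_1,f_4): lcm = x_1**2*x_2. S = -9/2*x_1**2 + 11/4*x_1*x_2**2 + 17/4*x_1*x_2 - 18*x_1 - 1/4*x_2**2 + 17*x_2.
  reduce S modulo (f_1, f_2, f_3, f_4, h_5, h_6):
  remainder -4941/640*x_2 ≠ 0; add h_7 = -4941/640*x_2 to the basis.

The other S-polynomials (S(f_2,f_3), S(f_2,f_4), S(f_3,f_4), S(f_1,h_5), S(f_2,h_5), S(f_3,h_5), S(f_4,h_5), S(f_1,h_6), S(f_2,h_6), S(f_3,h_6), S(f_4,h_6), S(h_5,h_6), S(f_1,h_7), S(f_2,h_7), S(f_3,h_7), S(f_4,h_7), S(h_5,h_7), S(h_6,h_7)) all reduce to 0 modulo the current basis, so we have a Gröbner basis.
Inter-reduce: drop elements whose leading term is divisible by another's, tail-reduce, and make monic.
Reduced Gröbner basis: {x_1 + 4, x_2}.

Since the basis is lex-ordered, x_2 is univariate in x_2. Its roots are {0}. Back-substituting each root into the other basis elements fixes the other coordinates.
  x_2 = 0: the earlier basis element becomes x_1 + 4 = 0, giving x_1 = -4 — point (-4, 0).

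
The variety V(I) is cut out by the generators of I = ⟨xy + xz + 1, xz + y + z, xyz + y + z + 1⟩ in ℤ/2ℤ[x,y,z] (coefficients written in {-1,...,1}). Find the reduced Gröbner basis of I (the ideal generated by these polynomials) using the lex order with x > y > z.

G = {x + y + 1, y² + z + 1, yz + y, z² + 1}

This is the nonlinear analogue of row-reducing a linear system.

f_1 = xy + xz + 1, LT = xy.
f_2 = xz + y + z, LT = xz.
f_3 = xyz + y + z + 1, LT = xyz.

S(f_1,f_2): lcm = xyz. S = xz² + y² + yz + z.
  leading term xz²: subtract (z)·f_2 from xz² + y² + yz + z → y² + z² + z
  leading term y²: no divisor's leading term divides it; move y² to the remainder.
  leading term z²: no divisor's leading term divides it; move z² to the remainder.
  leading term z: no divisor's leading term divides it; move z to the remainder.
  remainder y² + z² + z ≠ 0; add g_4 = y² + z² + z to the basis.

S(f_1,f_3): lcm = xyz. S = xz² + y + 1.
  leading term xz²: subtract (z)·f_2 from xz² + y + 1 → yz + y + z² + 1
  leading term yz: no divisor's leading term divides it; move yz to the remainder.
  leading term y: no divisor's leading term divides it; move y to the remainder.
  leading term z²: no divisor's leading term divides it; move z² to the remainder.
  leading term 1: no divisor's leading term divides it; move 1 to the remainder.
  remainder yz + y + z² + 1 ≠ 0; add g_5 = yz + y + z² + 1 to the basis.

S(f_2,f_3): lcm = xyz. S = y² + yz + y + z + 1.
  leading term y²: subtract (1)·g_4 from y² + yz + y + z + 1 → yz + y + z² + 1
  leading term yz: subtract (1)·g_5 from yz + y + z² + 1 → 0
  remainder 0.

S(f_1,g_4): lcm = xy². S = xyz + xz² + xz + y.
  leading term xyz: subtract (z)·f_1 from xyz + xz² + xz + y → xz + y + z
  leading term xz: subtract (1)·f_2 from xz + y + z → 0
  remainder 0.

S(f_2,g_4): leading monomials are coprime, so the S-polynomial reduces to 0 (Buchberger's first criterion).
S(f_3,g_4): lcm = xy²z. S = xz³ + xz² + y² + yz + y.
  leading term xz³: subtract (z²)·f_2 from xz³ + xz² + y² + yz + y → xz² + y² + yz² + yz + y + z³
  leading term xz²: subtract (z)·f_2 from xz² + y² + yz² + yz + y + z³ → y² + yz² + y + z³ + z²
  leading term y²: subtract (1)·g_4 from y² + yz² + y + z³ + z² → yz² + y + z³ + z
  leading term yz²: subtract (z)·g_5 from yz² + y + z³ + z → yz + y
  leading term yz: subtract (1)·g_5 from yz + y → z² + 1
  leading term z²: no divisor's leading term divides it; move z² to the remainder.
  leading term 1: no divisor's leading term divides it; move 1 to the remainder.
  remainder z² + 1 ≠ 0; add g_6 = z² + 1 to the basis.

S(f_1,g_5): lcm = xyz. S = xy + x + z.
  leading term xy: subtract (1)·f_1 from xy + x + z → xz + x + z + 1
  leading term xz: subtract (1)·f_2 from xz + x + z + 1 → x + y + 1
  leading term x: no divisor's leading term divides it; move x to the remainder.
  leading term y: no divisor's leading term divides it; move y to the remainder.
  leading term 1: no divisor's leading term divides it; move 1 to the remainder.
  remainder x + y + 1 ≠ 0; add g_7 = x + y + 1 to the basis.

S(f_2,g_5): lcm = xyz. S = xy + xz² + x + y² + yz.
  leading term xy: subtract (1)·f_1 from xy + xz² + x + y² + yz → xz² + xz + x + y² + yz + 1
  leading term xz²: subtract (z)·f_2 from xz² + xz + x + y² + yz + 1 → xz + x + y² + z² + 1
  leading term xz: subtract (1)·f_2 from xz + x + y² + z² + 1 → x + y² + y + z² + z + 1
  leading term x: subtract (1)·g_7 from x + y² + y + z² + z + 1 → y² + z² + z
  leading term y²: subtract (1)·g_4 from y² + z² + z → 0
  remainder 0.

S(f_3,g_5): lcm = xyz. S = xy + xz² + x + y + z + 1.
  leading term xy: subtract (1)·f_1 from xy + xz² + x + y + z + 1 → xz² + xz + x + y + z
  leading term xz²: subtract (z)·f_2 from xz² + xz + x + y + z → xz + x + yz + y + z² + z
  leading term xz: subtract (1)·f_2 from xz + x + yz + y + z² + z → x + yz + z²
  leading term x: subtract (1)·g_7 from x + yz + z² → yz + y + z² + 1
  leading term yz: subtract (1)·g_5 from yz + y + z² + 1 → 0
  remainder 0.

S(g_4,g_5): lcm = y²z. S = y² + yz² + y + z³ + z².
  leading term y²: subtract (1)·g_4 from y² + yz² + y + z³ + z² → yz² + y + z³ + z
  leading term yz²: subtract (z)·g_5 from yz² + y + z³ + z → yz + y
  leading term yz: subtract (1)·g_5 from yz + y → z² + 1
  leading term z²: subtract (1)·g_6 from z² + 1 → 0
  remainder 0.

S(f_1,g_6): leading monomials are coprime, so the S-polynomial reduces to 0 (Buchberger's first criterion).
S(f_2,g_6): lcm = xz². S = x + yz + z².
  leading term x: subtract (1)·g_7 from x + yz + z² → yz + y + z² + 1
  leading term yz: subtract (1)·g_5 from yz + y + z² + 1 → 0
  remainder 0.

S(f_3,g_6): lcm = xyz². S = xy + yz + z² + z.
  leading term xy: subtract (1)·f_1 from xy + yz + z² + z → xz + yz + z² + z + 1
  leading term xz: subtract (1)·f_2 from xz + yz + z² + z + 1 → yz + y + z² + 1
  leading term yz: subtract (1)·g_5 from yz + y + z² + 1 → 0
  remainder 0.

S(g_4,g_6): leading monomials are coprime, so the S-polynomial reduces to 0 (Buchberger's first criterion).
S(g_5,g_6): lcm = yz². S = yz + y + z³ + z.
  leading term yz: subtract (1)·g_5 from yz + y + z³ + z → z³ + z² + z + 1
  leading term z³: subtract (z)·g_6 from z³ + z² + z + 1 → z² + 1
  leading term z²: subtract (1)·g_6 from z² + 1 → 0
  remainder 0.

S(f_1,g_7): lcm = xy. S = xz + y² + y + 1.
  leading term xz: subtract (1)·f_2 from xz + y² + y + 1 → y² + z + 1
  leading term y²: subtract (1)·g_4 from y² + z + 1 → z² + 1
  leading term z²: subtract (1)·g_6 from z² + 1 → 0
  remainder 0.

S(f_2,g_7): lcm = xz. S = yz + y.
  leading term yz: subtract (1)·g_5 from yz + y → z² + 1
  leading term z²: subtract (1)·g_6 from z² + 1 → 0
  remainder 0.

S(f_3,g_7): lcm = xyz. S = y²z + yz + y + z + 1.
  leading term y²z: subtract (z)·g_4 from y²z + yz + y + z + 1 → yz + y + z³ + z² + z + 1
  leading term yz: subtract (1)·g_5 from yz + y + z³ + z² + z + 1 → z³ + z
  leading term z³: subtract (z)·g_6 from z³ + z → 0
  remainder 0.

S(g_4,g_7): leading monomials are coprime, so the S-polynomial reduces to 0 (Buchberger's first criterion).
S(g_5,g_7): leading monomials are coprime, so the S-polynomial reduces to 0 (Buchberger's first criterion).
S(g_6,g_7): leading monomials are coprime, so the S-polynomial reduces to 0 (Buchberger's first criterion).
Every S-polynomial of the final basis reduces to 0, so we have a Gröbner basis.
Inter-reduce: drop elements whose leading term is divisible by another's, tail-reduce, and make monic.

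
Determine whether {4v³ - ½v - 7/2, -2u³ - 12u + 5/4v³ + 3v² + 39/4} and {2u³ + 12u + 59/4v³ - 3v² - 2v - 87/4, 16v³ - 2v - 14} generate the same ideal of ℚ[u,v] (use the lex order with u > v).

No, the ideals differ.

For a fixed monomial order, each ideal has a unique reduced Gröbner basis; comparing bases decides equality.
Buchberger on the first generating set:
f_1 = 4v³ - ½v - 7/2, LT = v³.
f_2 = -2u³ - 12u + 5/4v³ + 3v² + 39/4, LT = u³.

S(f_1,f_2): leading monomials are coprime, so the S-polynomial reduces to 0 (Buchberger's first criterion).
Every S-polynomial of the final basis reduces to 0, so we have a Gröbner basis.
Inter-reduce: drop elements whose leading term is divisible by another's, tail-reduce, and make monic.
Reduced Gröbner basis: {u³ + 6u - 3/2v² - 5/64v - 347/64, v³ - ⅛v - ⅞}.

Buchberger on the second generating set:
h_1 = 2u³ + 12u + 59/4v³ - 3v² - 2v - 87/4, LT = u³.
h_2 = 16v³ - 2v - 14, LT = v³.

S(h_1,h_2): leading monomials are coprime, so the S-polynomial reduces to 0 (Buchberger's first criterion).
Every S-polynomial of the final basis reduces to 0, so we have a Gröbner basis.
Inter-reduce: drop elements whose leading term is divisible by another's, tail-reduce, and make monic.
Reduced Gröbner basis: {u³ + 6u - 3/2v² - 5/64v - 283/64, v³ - ⅛v - ⅞}.

These differ, so the ideals are not equal.
The same test decides containment: I ⊆ J iff every generator of I reduces to 0 modulo a Gröbner basis of J.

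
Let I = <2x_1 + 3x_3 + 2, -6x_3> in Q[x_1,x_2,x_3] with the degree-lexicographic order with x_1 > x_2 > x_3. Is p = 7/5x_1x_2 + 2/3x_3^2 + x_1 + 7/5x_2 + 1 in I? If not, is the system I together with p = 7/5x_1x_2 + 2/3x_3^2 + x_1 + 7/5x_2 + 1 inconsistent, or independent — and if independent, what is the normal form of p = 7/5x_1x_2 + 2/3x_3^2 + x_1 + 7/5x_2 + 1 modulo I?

First compute the reduced Gröbner basis of I by Buchberger's algorithm.
f_1 = 2x_1 + 3x_3 + 2, LT = x_1.
f_2 = -6x_3, LT = x_3.

The S-polynomials (S(f_1,f_2)) all reduce to 0 modulo the current basis, so we have a Gröbner basis.
Inter-reduce: drop elements whose leading term is divisible by another's, tail-reduce, and make monic.
Reduced Gröbner basis: {x_1 + 1, x_3}.
Label its elements g_1 = x_1 + 1, g_2 = x_3.

Reduce p = 7/5x_1x_2 + 2/3x_3^2 + x_1 + 7/5x_2 + 1 modulo G:
  leading term x_1x_2: subtract (7/5x_2)·g_1 from 7/5x_1x_2 + 2/3x_3^2 + x_1 + 7/5x_2 + 1 → 2/3x_3^2 + x_1 + 1
  leading term x_3^2: subtract (2/3x_3)·g_2 from 2/3x_3^2 + x_1 + 1 → x_1 + 1
  leading term x_1: subtract (1)·g_1 from x_1 + 1 → 0
  normal form = 0.
Since the normal form is 0, p ∈ I.

7/5x_1x_2 + 2/3x_3^2 + x_1 + 7/5x_2 + 1 lies in I (it reduces to 0).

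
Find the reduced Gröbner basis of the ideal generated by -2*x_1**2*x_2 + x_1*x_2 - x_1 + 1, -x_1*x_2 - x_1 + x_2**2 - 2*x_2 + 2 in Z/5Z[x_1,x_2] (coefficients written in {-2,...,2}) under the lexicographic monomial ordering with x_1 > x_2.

f_1 = -2*x_1**2*x_2 + x_1*x_2 - x_1 + 1, LT = x_1**2*x_2.
f_2 = -x_1*x_2 - x_1 + x_2**2 - 2*x_2 + 2, LT = x_1*x_2.

S(f_1,f_2): lcm = x_1**2*x_2. S = -x_1**2 + x_1*x_2**2 + 2.
  reduce S modulo (f_1, f_2):
  remainder -x_1**2 + x_1 + x_2**3 + 2*x_2**2 - x_2 ≠ 0; add g_3 = -x_1**2 + x_1 + x_2**3 + 2*x_2**2 - x_2 to the basis.

S(f_1,g_3): lcm = x_1**2*x_2. S = -2*x_1*x_2 - 2*x_1 + x_2**4 + 2*x_2**3 - x_2**2 + 2.
  reduce S modulo (f_1, f_2, g_3):
  remainder x_2**4 + 2*x_2**3 + 2*x_2**2 - x_2 - 2 ≠ 0; add g_4 = x_2**4 + 2*x_2**3 + 2*x_2**2 - x_2 - 2 to the basis.

The other S-polynomials (S(f_2,g_3), S(f_1,g_4), S(f_2,g_4), S(g_3,g_4)) all reduce to 0 modulo the current basis, so we have a Gröbner basis.
Inter-reduce: drop elements whose leading term is divisible by another's, tail-reduce, and make monic.

G = {x_1**2 - x_1 - x_2**3 - 2*x_2**2 + x_2, x_1*x_2 + x_1 - x_2**2 + 2*x_2 - 2, x_2**4 + 2*x_2**3 + 2*x_2**2 - x_2 - 2}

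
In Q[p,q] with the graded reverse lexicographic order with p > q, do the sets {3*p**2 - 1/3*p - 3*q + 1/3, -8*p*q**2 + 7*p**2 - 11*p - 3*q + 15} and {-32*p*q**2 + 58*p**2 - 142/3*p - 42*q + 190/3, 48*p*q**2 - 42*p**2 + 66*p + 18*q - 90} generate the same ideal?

Yes, the ideals are equal.

Equality of ideals is decidable: compute both reduced Gröbner bases (unique for the ordering) and check whether they agree.
Buchberger on the first generating set:
f_1 = 3*p**2 - 1/3*p - 3*q + 1/3, LT = p**2.
f_2 = -8*p*q**2 + 7*p**2 - 11*p - 3*q + 15, LT = p*q**2.

S(f_1,f_2): lcm = p**2*q**2. S = 7/8*p**3 - 1/9*p*q**2 - q**3 - 11/8*p**2 - 3/8*p*q + 1/9*q**2 + 15/8*p.
  reduce S modulo (f_1, f_2):
  remainder -q**3 + 1/2*p*q + 1/9*q**2 + 16/9*p - 4/3*q - 1/18 ≠ 0; add g_3 = -q**3 + 1/2*p*q + 1/9*q**2 + 16/9*p - 4/3*q - 1/18 to the basis.

The other S-polynomials (S(f_1,g_3), S(f_2,g_3)) all reduce to 0 modulo the current basis, so we have a Gröbner basis.
Inter-reduce: drop elements whose leading term is divisible by another's, tail-reduce, and make monic.
Reduced Gröbner basis: {p*q**2 + 23/18*p - 1/2*q - 16/9, q**3 - 1/2*p*q - 1/9*q**2 - 16/9*p + 4/3*q + 1/18, p**2 - 1/9*p - q + 1/9}.

Buchberger on the second generating set:
h_1 = -32*p*q**2 + 58*p**2 - 142/3*p - 42*q + 190/3, LT = p*q**2.
h_2 = 48*p*q**2 - 42*p**2 + 66*p + 18*q - 90, LT = p*q**2.

S(h_1,h_2): lcm = p*q**2. S = -15/16*p**2 + 5/48*p + 15/16*q - 5/48.
  reduce S modulo (h_1, h_2):
  remainder -15/16*p**2 + 5/48*p + 15/16*q - 5/48 ≠ 0; add k_3 = -15/16*p**2 + 5/48*p + 15/16*q - 5/48 to the basis.

S(h_1,k_3): lcm = p**2*q**2. S = -29/16*p**3 + 1/9*p*q**2 + q**3 + 71/48*p**2 + 21/16*p*q - 1/9*q**2 - 95/48*p.
  reduce S modulo (h_1, h_2, k_3):
  remainder q**3 - 1/2*p*q - 1/9*q**2 - 16/9*p + 4/3*q + 1/18 ≠ 0; add k_4 = q**3 - 1/2*p*q - 1/9*q**2 - 16/9*p + 4/3*q + 1/18 to the basis.

The other S-polynomials (S(h_2,k_3), S(h_1,k_4), S(h_2,k_4), S(k_3,k_4)) all reduce to 0 modulo the current basis, so we have a Gröbner basis.
Inter-reduce: drop elements whose leading term is divisible by another's, tail-reduce, and make monic.
Reduced Gröbner basis: {p*q**2 + 23/18*p - 1/2*q - 16/9, q**3 - 1/2*p*q - 1/9*q**2 - 16/9*p + 4/3*q + 1/18, p**2 - 1/9*p - q + 1/9}.

These coincide, so the ideals are equal.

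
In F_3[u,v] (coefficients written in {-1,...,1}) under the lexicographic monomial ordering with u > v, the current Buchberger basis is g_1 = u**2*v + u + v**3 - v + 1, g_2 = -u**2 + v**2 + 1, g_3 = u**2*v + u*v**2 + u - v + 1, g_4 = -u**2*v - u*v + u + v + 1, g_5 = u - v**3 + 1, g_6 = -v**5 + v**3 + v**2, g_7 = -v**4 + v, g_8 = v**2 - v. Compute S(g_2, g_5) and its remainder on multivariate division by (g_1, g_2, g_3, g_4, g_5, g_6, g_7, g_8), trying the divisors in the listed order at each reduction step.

S(g_2, g_5) = u*v**3 - u - v**2 - 1; remainder on division = -v.

lcm(LM(g_2), LM(g_5)) = u**2.
S = (lcm/LT(g_2))·g_2 − (lcm/LT(g_5))·g_5 = u*v**3 - u - v**2 - 1.
Reduce S modulo (g_1, g_2, g_3, g_4, g_5, g_6, g_7, g_8) in that order:
  leading term u*v**3: subtract (v**3)·g_5 from u*v**3 - u - v**2 - 1 → -u + v**6 - v**3 - v**2 - 1
  leading term u: subtract (-1)·g_5 from -u + v**6 - v**3 - v**2 - 1 → v**6 + v**3 - v**2
  leading term v**6: subtract (-v)·g_6 from v**6 + v**3 - v**2 → v**4 - v**3 - v**2
  leading term v**4: subtract (-1)·g_7 from v**4 - v**3 - v**2 → -v**3 - v**2 + v
  leading term v**3: subtract (-v)·g_8 from -v**3 - v**2 + v → v**2 + v
  leading term v**2: subtract (1)·g_8 from v**2 + v → -v
  leading term v: no divisor's leading term divides it; move -v to the remainder.
The remainder -v is nonzero, so it would be added as the next basis element.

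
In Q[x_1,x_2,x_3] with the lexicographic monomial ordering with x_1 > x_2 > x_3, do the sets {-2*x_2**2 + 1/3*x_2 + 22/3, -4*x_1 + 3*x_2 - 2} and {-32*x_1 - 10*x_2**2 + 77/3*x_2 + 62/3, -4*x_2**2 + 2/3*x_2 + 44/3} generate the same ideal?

Yes, the ideals are equal.

Equality of ideals is decidable: compute both reduced Gröbner bases (unique for the ordering) and check whether they agree.
Buchberger on the first generating set:
f_1 = -2*x_2**2 + 1/3*x_2 + 22/3, LT = x_2**2.
f_2 = -4*x_1 + 3*x_2 - 2, LT = x_1.

The S-polynomials (S(f_1,f_2)) all reduce to 0 modulo the current basis, so we have a Gröbner basis.
Inter-reduce: drop elements whose leading term is divisible by another's, tail-reduce, and make monic.
Reduced Gröbner basis: {x_1 - 3/4*x_2 + 1/2, x_2**2 - 1/6*x_2 - 11/3}.

Buchberger on the second generating set:
h_1 = -32*x_1 - 10*x_2**2 + 77/3*x_2 + 62/3, LT = x_1.
h_2 = -4*x_2**2 + 2/3*x_2 + 44/3, LT = x_2**2.

The S-polynomials (S(h_1,h_2)) all reduce to 0 modulo the current basis, so we have a Gröbner basis.
Inter-reduce: drop elements whose leading term is divisible by another's, tail-reduce, and make monic.
Reduced Gröbner basis: {x_1 - 3/4*x_2 + 1/2, x_2**2 - 1/6*x_2 - 11/3}.

These coincide, so the ideals are equal.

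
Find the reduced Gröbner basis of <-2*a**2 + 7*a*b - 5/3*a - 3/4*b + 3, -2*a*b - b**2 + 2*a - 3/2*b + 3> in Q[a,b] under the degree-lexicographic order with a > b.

G = {b**3 + 43/24*b**2 + 1/8*a - 121/32*b + 7/16, a**2 + 7/4*b**2 - 8/3*a + 3*b - 27/4, a*b + 1/2*b**2 - a + 3/4*b - 3/2}

f_1 = -2*a**2 + 7*a*b - 5/3*a - 3/4*b + 3, LT = a**2.
f_2 = -2*a*b - b**2 + 2*a - 3/2*b + 3, LT = a*b.

S(f_1,f_2): lcm = a**2*b. S = -4*a*b**2 + a**2 + 1/12*a*b + 3/8*b**2 + 3/2*a - 3/2*b.
  leading term a*b**2: subtract (2*b)·f_2 from -4*a*b**2 + a**2 + 1/12*a*b + 3/8*b**2 + 3/2*a - 3/2*b → 2*b**3 + a**2 - 47/12*a*b + 27/8*b**2 + 3/2*a - 15/2*b
  leading term b**3: no divisor's leading term divides it; move 2*b**3 to the remainder.
  leading term a**2: subtract (-1/2)·f_1 from a**2 - 47/12*a*b + 27/8*b**2 + 3/2*a - 15/2*b → -5/12*a*b + 27/8*b**2 + 2/3*a - 63/8*b + 3/2
  leading term a*b: subtract (5/24)·f_2 from -5/12*a*b + 27/8*b**2 + 2/3*a - 63/8*b + 3/2 → 43/12*b**2 + 1/4*a - 121/16*b + 7/8
  leading term b**2: no divisor's leading term divides it; move 43/12*b**2 to the remainder.
  leading term a: no divisor's leading term divides it; move 1/4*a to the remainder.
  leading term b: no divisor's leading term divides it; move -121/16*b to the remainder.
  leading term 1: no divisor's leading term divides it; move 7/8 to the remainder.
  remainder 2*b**3 + 43/12*b**2 + 1/4*a - 121/16*b + 7/8 ≠ 0; add g_3 = 2*b**3 + 43/12*b**2 + 1/4*a - 121/16*b + 7/8 to the basis.

The other S-polynomials (S(f_1,g_3), S(f_2,g_3)) all reduce to 0 modulo the current basis, so we have a Gröbner basis.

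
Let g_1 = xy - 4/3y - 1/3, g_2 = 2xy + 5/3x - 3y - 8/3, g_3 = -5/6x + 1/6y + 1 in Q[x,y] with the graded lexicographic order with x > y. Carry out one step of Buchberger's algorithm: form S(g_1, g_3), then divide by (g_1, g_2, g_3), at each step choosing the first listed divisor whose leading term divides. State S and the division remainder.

lcm(LM(g_1), LM(g_3)) = xy.
S = (lcm/LT(g_1))·g_1 − (lcm/LT(g_3))·g_3 = 1/5y^2 - 2/15y - 1/3.
Reduce S modulo (g_1, g_2, g_3) in that order:
  leading term y^2: no divisor's leading term divides it; move 1/5y^2 to the remainder.
  leading term y: no divisor's leading term divides it; move -2/15y to the remainder.
  leading term 1: no divisor's leading term divides it; move -1/3 to the remainder.
The remainder 1/5y^2 - 2/15y - 1/3 is nonzero, so it would be added as the next basis element.

S(g_1, g_3) = 1/5y^2 - 2/15y - 1/3; remainder on division = 1/5y^2 - 2/15y - 1/3.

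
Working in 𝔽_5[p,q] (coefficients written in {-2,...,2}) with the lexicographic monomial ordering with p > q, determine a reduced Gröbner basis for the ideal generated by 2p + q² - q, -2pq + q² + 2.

f_1 = 2p + q² - q, LT = p.
f_2 = -2pq + q² + 2, LT = pq.

S(f_1,f_2): lcm = pq. S = -2q³ + 1.
  leading term q³: no divisor's leading term divides it; move -2q³ to the remainder.
  leading term 1: no divisor's leading term divides it; move 1 to the remainder.
  remainder -2q³ + 1 ≠ 0; add g_3 = -2q³ + 1 to the basis.

The other S-polynomials (S(f_1,g_3), S(f_2,g_3)) all reduce to 0 modulo the current basis, so we have a Gröbner basis.
Inter-reduce: drop elements whose leading term is divisible by another's, tail-reduce, and make monic.

G = {p - 2q² + 2q, q³ + 2}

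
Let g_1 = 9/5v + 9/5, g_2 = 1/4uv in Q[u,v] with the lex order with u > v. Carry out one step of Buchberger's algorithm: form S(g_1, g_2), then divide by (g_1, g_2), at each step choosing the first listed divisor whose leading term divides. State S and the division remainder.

S(g_1, g_2) = u; remainder on division = u.

lcm(LM(g_1), LM(g_2)) = uv.
S = (lcm/LT(g_1))·g_1 − (lcm/LT(g_2))·g_2 = u.
Reduce S modulo (g_1, g_2) in that order:
  leading term u: no divisor's leading term divides it; move u to the remainder.
The remainder u is nonzero, so it would be added as the next basis element.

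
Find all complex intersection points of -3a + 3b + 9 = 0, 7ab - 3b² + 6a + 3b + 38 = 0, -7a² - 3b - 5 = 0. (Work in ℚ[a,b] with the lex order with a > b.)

{(-1, -4)}

Compute a lex Gröbner basis by Buchberger's algorithm.
f_1 = -3a + 3b + 9, LT = a.
f_2 = 7ab + 6a - 3b² + 3b + 38, LT = ab.
f_3 = -7a² - 3b - 5, LT = a².

S(f_1,f_2): lcm = ab. S = -6/7a - 4/7b² - 24/7b - 38/7.
  leading term a: subtract (2/7)·f_1 from -6/7a - 4/7b² - 24/7b - 38/7 → -4/7b² - 30/7b - 8
  leading term b²: no divisor's leading term divides it; move -4/7b² to the remainder.
  leading term b: no divisor's leading term divides it; move -30/7b to the remainder.
  leading term 1: no divisor's leading term divides it; move -8 to the remainder.
  remainder -4/7b² - 30/7b - 8 ≠ 0; add h_4 = -4/7b² - 30/7b - 8 to the basis.

S(f_1,f_3): lcm = a². S = -ab - 3a - 3/7b - 5/7.
  leading term ab: subtract (⅓b)·f_1 from -ab - 3a - 3/7b - 5/7 → -3a - b² - 24/7b - 5/7
  leading term a: subtract (1)·f_1 from -3a - b² - 24/7b - 5/7 → -b² - 45/7b - 68/7
  leading term b²: subtract (7/4)·h_4 from -b² - 45/7b - 68/7 → 15/14b + 30/7
  leading term b: no divisor's leading term divides it; move 15/14b to the remainder.
  leading term 1: no divisor's leading term divides it; move 30/7 to the remainder.
  remainder 15/14b + 30/7 ≠ 0; add h_5 = 15/14b + 30/7 to the basis.

The other S-polynomials (S(f_2,f_3), S(f_1,h_4), S(f_2,h_4), S(f_3,h_4), S(f_1,h_5), S(f_2,h_5), S(f_3,h_5), S(h_4,h_5)) all reduce to 0 modulo the current basis, so we have a Gröbner basis.
Inter-reduce: drop elements whose leading term is divisible by another's, tail-reduce, and make monic.
Reduced Gröbner basis: {a + 1, b + 4}.

The lex basis is triangular: the last element involves only b. Solving b + 4 = 0 gives b ∈ {-4}; substituting each value into the earlier elements determines the remaining variables.
  b = -4: the earlier basis element becomes a + 1 = 0, giving a = -1 — point (-1, -4).
This is the nonlinear analogue of row-reducing a linear system.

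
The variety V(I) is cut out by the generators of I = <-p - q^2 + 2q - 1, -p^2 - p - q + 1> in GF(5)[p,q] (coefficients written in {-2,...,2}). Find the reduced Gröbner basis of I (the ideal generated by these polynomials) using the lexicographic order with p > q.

f_1 = -p - q^2 + 2q - 1, LT = p.
f_2 = -p^2 - p - q + 1, LT = p^2.

S(f_1,f_2): lcm = p^2. S = pq^2 - 2pq - q + 1.
  leading term pq^2: subtract (-q^2)·f_1 from pq^2 - 2pq - q + 1 → -2pq - q^4 + 2q^3 - q^2 - q + 1
  leading term pq: subtract (2q)·f_1 from -2pq - q^4 + 2q^3 - q^2 - q + 1 → -q^4 - q^3 + q + 1
  leading term q^4: no divisor's leading term divides it; move -q^4 to the remainder.
  leading term q^3: no divisor's leading term divides it; move -q^3 to the remainder.
  leading term q: no divisor's leading term divides it; move q to the remainder.
  leading term 1: no divisor's leading term divides it; move 1 to the remainder.
  remainder -q^4 - q^3 + q + 1 ≠ 0; add g_3 = -q^4 - q^3 + q + 1 to the basis.

S(f_1,g_3): leading monomials are coprime, so the S-polynomial reduces to 0 (Buchberger's first criterion).
S(f_2,g_3): leading monomials are coprime, so the S-polynomial reduces to 0 (Buchberger's first criterion).
Every S-polynomial of the final basis reduces to 0, so we have a Gröbner basis.
Inter-reduce: drop elements whose leading term is divisible by another's, tail-reduce, and make monic.

G = {p + q^2 - 2q + 1, q^4 + q^3 - q - 1}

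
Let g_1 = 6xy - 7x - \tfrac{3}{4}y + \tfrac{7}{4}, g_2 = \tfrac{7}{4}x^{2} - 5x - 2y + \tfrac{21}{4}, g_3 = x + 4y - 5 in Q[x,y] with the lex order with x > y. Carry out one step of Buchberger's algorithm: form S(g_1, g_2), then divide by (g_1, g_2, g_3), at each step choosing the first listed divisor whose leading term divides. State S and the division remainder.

lcm(LM(g_1), LM(g_2)) = x^{2}y.
S = (lcm/LT(g_1))·g_1 − (lcm/LT(g_2))·g_2 = -\tfrac{7}{6}x^{2} + \tfrac{153}{56}xy + \tfrac{7}{24}x + \tfrac{8}{7}y^{2} - 3y.
Reduce S modulo (g_1, g_2, g_3) in that order:
  leading term x^{2}: subtract (-\tfrac{2}{3})·g_2 from -\tfrac{7}{6}x^{2} + \tfrac{153}{56}xy + \tfrac{7}{24}x + \tfrac{8}{7}y^{2} - 3y → \tfrac{153}{56}xy - \tfrac{73}{24}x + \tfrac{8}{7}y^{2} - \tfrac{13}{3}y + \tfrac{7}{2}
  leading term xy: subtract (\tfrac{51}{112})·g_1 from \tfrac{153}{56}xy - \tfrac{73}{24}x + \tfrac{8}{7}y^{2} - \tfrac{13}{3}y + \tfrac{7}{2} → \tfrac{7}{48}x + \tfrac{8}{7}y^{2} - \tfrac{5365}{1344}y + \tfrac{173}{64}
  leading term x: subtract (\tfrac{7}{48})·g_3 from \tfrac{7}{48}x + \tfrac{8}{7}y^{2} - \tfrac{5365}{1344}y + \tfrac{173}{64} → \tfrac{8}{7}y^{2} - \tfrac{6149}{1344}y + \tfrac{659}{192}
  leading term y^{2}: no divisor's leading term divides it; move \tfrac{8}{7}y^{2} to the remainder.
  leading term y: no divisor's leading term divides it; move -\tfrac{6149}{1344}y to the remainder.
  leading term 1: no divisor's leading term divides it; move \tfrac{659}{192} to the remainder.
The remainder \tfrac{8}{7}y^{2} - \tfrac{6149}{1344}y + \tfrac{659}{192} is nonzero, so it would be added as the next basis element.
This is the inner loop of Buchberger's algorithm — each nonzero remainder becomes a new basis element.

S(g_1, g_2) = -\tfrac{7}{6}x^{2} + \tfrac{153}{56}xy + \tfrac{7}{24}x + \tfrac{8}{7}y^{2} - 3y; remainder on division = \tfrac{8}{7}y^{2} - \tfrac{6149}{1344}y + \tfrac{659}{192}.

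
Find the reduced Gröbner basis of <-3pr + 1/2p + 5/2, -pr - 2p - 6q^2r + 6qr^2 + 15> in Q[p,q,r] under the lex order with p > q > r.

f_1 = -3pr + 1/2p + 5/2, LT = pr.
f_2 = -pr - 2p - 6q^2r + 6qr^2 + 15, LT = pr.

S(f_1,f_2): lcm = pr. S = -13/6p - 6q^2r + 6qr^2 + 85/6.
  leading term p: no divisor's leading term divides it; move -13/6p to the remainder.
  leading term q^2r: no divisor's leading term divides it; move -6q^2r to the remainder.
  leading term qr^2: no divisor's leading term divides it; move 6qr^2 to the remainder.
  leading term 1: no divisor's leading term divides it; move 85/6 to the remainder.
  remainder -13/6p - 6q^2r + 6qr^2 + 85/6 ≠ 0; add g_3 = -13/6p - 6q^2r + 6qr^2 + 85/6 to the basis.

S(f_1,g_3): lcm = pr. S = -1/6p - 36/13q^2r^2 + 36/13qr^3 + 85/13r - 5/6.
  leading term p: subtract (1/13)·g_3 from -1/6p - 36/13q^2r^2 + 36/13qr^3 + 85/13r - 5/6 → -36/13q^2r^2 + 6/13q^2r + 36/13qr^3 - 6/13qr^2 + 85/13r - 25/13
  leading term q^2r^2: no divisor's leading term divides it; move -36/13q^2r^2 to the remainder.
  leading term q^2r: no divisor's leading term divides it; move 6/13q^2r to the remainder.
  leading term qr^3: no divisor's leading term divides it; move 36/13qr^3 to the remainder.
  leading term qr^2: no divisor's leading term divides it; move -6/13qr^2 to the remainder.
  leading term r: no divisor's leading term divides it; move 85/13r to the remainder.
  leading term 1: no divisor's leading term divides it; move -25/13 to the remainder.
  remainder -36/13q^2r^2 + 6/13q^2r + 36/13qr^3 - 6/13qr^2 + 85/13r - 25/13 ≠ 0; add g_4 = -36/13q^2r^2 + 6/13q^2r + 36/13qr^3 - 6/13qr^2 + 85/13r - 25/13 to the basis.

S(f_2,g_3): lcm = pr. S = 2p - 36/13q^2r^2 + 6q^2r + 36/13qr^3 - 6qr^2 + 85/13r - 15.
  leading term p: subtract (-12/13)·g_3 from 2p - 36/13q^2r^2 + 6q^2r + 36/13qr^3 - 6qr^2 + 85/13r - 15 → -36/13q^2r^2 + 6/13q^2r + 36/13qr^3 - 6/13qr^2 + 85/13r - 25/13
  leading term q^2r^2: subtract (1)·g_4 from -36/13q^2r^2 + 6/13q^2r + 36/13qr^3 - 6/13qr^2 + 85/13r - 25/13 → 0
  remainder 0.

S(f_1,g_4): lcm = pq^2r^2. S = pqr^3 - 1/6pqr^2 + 85/36pr - 25/36p - 5/6q^2r.
  leading term pqr^3: subtract (-1/3qr^2)·f_1 from pqr^3 - 1/6pqr^2 + 85/36pr - 25/36p - 5/6q^2r → 85/36pr - 25/36p - 5/6q^2r + 5/6qr^2
  leading term pr: subtract (-85/108)·f_1 from 85/36pr - 25/36p - 5/6q^2r + 5/6qr^2 → -65/216p - 5/6q^2r + 5/6qr^2 + 425/216
  leading term p: subtract (5/36)·g_3 from -65/216p - 5/6q^2r + 5/6qr^2 + 425/216 → 0
  remainder 0.

S(f_2,g_4): lcm = pq^2r^2. S = 13/6pq^2r + pqr^3 - 1/6pqr^2 + 85/36pr - 25/36p + 6q^4r^2 - 6q^3r^3 - 15q^2r.
  leading term pq^2r: subtract (-13/18q^2)·f_1 from 13/6pq^2r + pqr^3 - 1/6pqr^2 + 85/36pr - 25/36p + 6q^4r^2 - 6q^3r^3 - 15q^2r → 13/36pq^2 + pqr^3 - 1/6pqr^2 + 85/36pr - 25/36p + 6q^4r^2 - 6q^3r^3 - 15q^2r + 65/36q^2
  leading term pq^2: subtract (-1/6q^2)·g_3 from 13/36pq^2 + pqr^3 - 1/6pqr^2 + 85/36pr - 25/36p + 6q^4r^2 - 6q^3r^3 - 15q^2r + 65/36q^2 → pqr^3 - 1/6pqr^2 + 85/36pr - 25/36p + 6q^4r^2 - q^4r - 6q^3r^3 + q^3r^2 - 15q^2r + 25/6q^2
  leading term pqr^3: subtract (-1/3qr^2)·f_1 from pqr^3 - 1/6pqr^2 + 85/36pr - 25/36p + 6q^4r^2 - q^4r - 6q^3r^3 + q^3r^2 - 15q^2r + 25/6q^2 → 85/36pr - 25/36p + 6q^4r^2 - q^4r - 6q^3r^3 + q^3r^2 - 15q^2r + 25/6q^2 + 5/6qr^2
  leading term pr: subtract (-85/108)·f_1 from 85/36pr - 25/36p + 6q^4r^2 - q^4r - 6q^3r^3 + q^3r^2 - 15q^2r + 25/6q^2 + 5/6qr^2 → -65/216p + 6q^4r^2 - q^4r - 6q^3r^3 + q^3r^2 - 15q^2r + 25/6q^2 + 5/6qr^2 + 425/216
  leading term p: subtract (5/36)·g_3 from -65/216p + 6q^4r^2 - q^4r - 6q^3r^3 + q^3r^2 - 15q^2r + 25/6q^2 + 5/6qr^2 + 425/216 → 6q^4r^2 - q^4r - 6q^3r^3 + q^3r^2 - 85/6q^2r + 25/6q^2
  leading term q^4r^2: subtract (-13/6q^2)·g_4 from 6q^4r^2 - q^4r - 6q^3r^3 + q^3r^2 - 85/6q^2r + 25/6q^2 → 0
  remainder 0.

S(g_3,g_4): leading monomials are coprime, so the S-polynomial reduces to 0 (Buchberger's first criterion).
Every S-polynomial of the final basis reduces to 0, so we have a Gröbner basis.
Inter-reduce: drop elements whose leading term is divisible by another's, tail-reduce, and make monic.

G = {p + 36/13q^2r - 36/13qr^2 - 85/13, q^2r^2 - 1/6q^2r - qr^3 + 1/6qr^2 - 85/36r + 25/36}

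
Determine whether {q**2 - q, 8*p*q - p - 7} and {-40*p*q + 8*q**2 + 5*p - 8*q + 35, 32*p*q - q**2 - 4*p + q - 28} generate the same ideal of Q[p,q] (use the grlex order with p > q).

Since reduced Gröbner bases are canonical representatives of ideals under a given ordering, it suffices to compute and compare them.
Buchberger on the first generating set:
f_1 = q**2 - q, LT = q**2.
f_2 = 8*p*q - p - 7, LT = p*q.

S(f_1,f_2): lcm = p*q**2. S = -7/8*p*q + 7/8*q.
  reduce S modulo (f_1, f_2):
  remainder -7/64*p + 7/8*q - 49/64 ≠ 0; add g_3 = -7/64*p + 7/8*q - 49/64 to the basis.

The other S-polynomials (S(f_1,g_3), S(f_2,g_3)) all reduce to 0 modulo the current basis, so we have a Gröbner basis.
Inter-reduce: drop elements whose leading term is divisible by another's, tail-reduce, and make monic.
Reduced Gröbner basis: {q**2 - q, p - 8*q + 7}.

Buchberger on the second generating set:
h_1 = -40*p*q + 8*q**2 + 5*p - 8*q + 35, LT = p*q.
h_2 = 32*p*q - q**2 - 4*p + q - 28, LT = p*q.

S(h_1,h_2): lcm = p*q. S = -27/160*q**2 + 27/160*q.
  reduce S modulo (h_1, h_2):
  remainder -27/160*q**2 + 27/160*q ≠ 0; add k_3 = -27/160*q**2 + 27/160*q to the basis.

S(h_1,k_3): lcm = p*q**2. S = -1/5*q**3 + 7/8*p*q + 1/5*q**2 - 7/8*q.
  reduce S modulo (h_1, h_2, k_3):
  remainder 7/64*p - 7/8*q + 49/64 ≠ 0; add k_4 = 7/64*p - 7/8*q + 49/64 to the basis.

The other S-polynomials (S(h_2,k_3), S(h_1,k_4), S(h_2,k_4), S(k_3,k_4)) all reduce to 0 modulo the current basis, so we have a Gröbner basis.
Inter-reduce: drop elements whose leading term is divisible by another's, tail-reduce, and make monic.
Reduced Gröbner basis: {q**2 - q, p - 8*q + 7}.

The two bases agree; hence the ideals are identical.

Yes, the ideals are equal.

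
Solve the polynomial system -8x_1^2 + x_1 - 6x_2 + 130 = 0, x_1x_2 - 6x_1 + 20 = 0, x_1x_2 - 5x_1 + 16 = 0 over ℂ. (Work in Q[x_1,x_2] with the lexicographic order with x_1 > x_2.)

Compute a lex Gröbner basis by Buchberger's algorithm.
f_1 = -8x_1^2 + x_1 - 6x_2 + 130, LT = x_1^2.
f_2 = x_1x_2 - 6x_1 + 20, LT = x_1x_2.
f_3 = x_1x_2 - 5x_1 + 16, LT = x_1x_2.

S(f_1,f_2): lcm = x_1^2x_2. S = 6x_1^2 - 1/8x_1x_2 - 20x_1 + 3/4x_2^2 - 65/4x_2.
  leading term x_1^2: subtract (-3/4)·f_1 from 6x_1^2 - 1/8x_1x_2 - 20x_1 + 3/4x_2^2 - 65/4x_2 → -1/8x_1x_2 - 77/4x_1 + 3/4x_2^2 - 83/4x_2 + 195/2
  leading term x_1x_2: subtract (-1/8)·f_2 from -1/8x_1x_2 - 77/4x_1 + 3/4x_2^2 - 83/4x_2 + 195/2 → -20x_1 + 3/4x_2^2 - 83/4x_2 + 100
  leading term x_1: no divisor's leading term divides it; move -20x_1 to the remainder.
  leading term x_2^2: no divisor's leading term divides it; move 3/4x_2^2 to the remainder.
  leading term x_2: no divisor's leading term divides it; move -83/4x_2 to the remainder.
  leading term 1: no divisor's leading term divides it; move 100 to the remainder.
  remainder -20x_1 + 3/4x_2^2 - 83/4x_2 + 100 ≠ 0; add h_4 = -20x_1 + 3/4x_2^2 - 83/4x_2 + 100 to the basis.

S(f_1,f_3): lcm = x_1^2x_2. S = 5x_1^2 - 1/8x_1x_2 - 16x_1 + 3/4x_2^2 - 65/4x_2.
  leading term x_1^2: subtract (-5/8)·f_1 from 5x_1^2 - 1/8x_1x_2 - 16x_1 + 3/4x_2^2 - 65/4x_2 → -1/8x_1x_2 - 123/8x_1 + 3/4x_2^2 - 20x_2 + 325/4
  leading term x_1x_2: subtract (-1/8)·f_2 from -1/8x_1x_2 - 123/8x_1 + 3/4x_2^2 - 20x_2 + 325/4 → -129/8x_1 + 3/4x_2^2 - 20x_2 + 335/4
  leading term x_1: subtract (129/160)·h_4 from -129/8x_1 + 3/4x_2^2 - 20x_2 + 335/4 → 93/640x_2^2 - 2093/640x_2 + 25/8
  leading term x_2^2: no divisor's leading term divides it; move 93/640x_2^2 to the remainder.
  leading term x_2: no divisor's leading term divides it; move -2093/640x_2 to the remainder.
  leading term 1: no divisor's leading term divides it; move 25/8 to the remainder.
  remainder 93/640x_2^2 - 2093/640x_2 + 25/8 ≠ 0; add h_5 = 93/640x_2^2 - 2093/640x_2 + 25/8 to the basis.

S(f_2,f_3): lcm = x_1x_2. S = -x_1 + 4.
  leading term x_1: subtract (1/20)·h_4 from -x_1 + 4 → -3/80x_2^2 + 83/80x_2 - 1
  leading term x_2^2: subtract (-8/31)·h_5 from -3/80x_2^2 + 83/80x_2 - 1 → 6/31x_2 - 6/31
  leading term x_2: no divisor's leading term divides it; move 6/31x_2 to the remainder.
  leading term 1: no divisor's leading term divides it; move -6/31 to the remainder.
  remainder 6/31x_2 - 6/31 ≠ 0; add h_6 = 6/31x_2 - 6/31 to the basis.

The other S-polynomials (S(f_1,h_4), S(f_2,h_4), S(f_3,h_4), S(f_1,h_5), S(f_2,h_5), S(f_3,h_5), S(h_4,h_5), S(f_1,h_6), S(f_2,h_6), S(f_3,h_6), S(h_4,h_6), S(h_5,h_6)) all reduce to 0 modulo the current basis, so we have a Gröbner basis.
Inter-reduce: drop elements whose leading term is divisible by another's, tail-reduce, and make monic.
Reduced Gröbner basis: {x_1 - 4, x_2 - 1}.

From the last basis element, x_2 - 1 = 0, so x_2 takes values in {1}. Each choice, substituted upward through the basis, yields the corresponding point(s) of the solution set.
  x_2 = 1: the earlier basis element becomes x_1 - 4 = 0, giving x_1 = 4 — point (4, 1).

{(4, 1)}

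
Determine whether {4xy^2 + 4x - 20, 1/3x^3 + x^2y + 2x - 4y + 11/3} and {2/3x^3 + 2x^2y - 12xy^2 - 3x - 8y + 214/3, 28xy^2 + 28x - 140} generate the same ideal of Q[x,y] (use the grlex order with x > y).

For a fixed monomial order, each ideal has a unique reduced Gröbner basis; comparing bases decides equality.
Buchberger on the first generating set:
f_1 = 4xy^2 + 4x - 20, LT = xy^2.
f_2 = 1/3x^3 + x^2y + 2x - 4y + 11/3, LT = x^3.

S(f_1,f_2): lcm = x^3y^2. S = -3x^2y^3 + x^3 - 6xy^2 + 12y^3 - 5x^2 - 11y^2.
  reduce S modulo (f_1, f_2):
  remainder 12y^3 - 5x^2 - 15xy - 11y^2 + 12y - 41 ≠ 0; add g_3 = 12y^3 - 5x^2 - 15xy - 11y^2 + 12y - 41 to the basis.

The other S-polynomials (S(f_1,g_3), S(f_2,g_3)) all reduce to 0 modulo the current basis, so we have a Gröbner basis.
Inter-reduce: drop elements whose leading term is divisible by another's, tail-reduce, and make monic.
Reduced Gröbner basis: {x^3 + 3x^2y + 6x - 12y + 11, xy^2 + x - 5, y^3 - 5/12x^2 - 5/4xy - 11/12y^2 + y - 41/12}.

Buchberger on the second generating set:
h_1 = 2/3x^3 + 2x^2y - 12xy^2 - 3x - 8y + 214/3, LT = x^3.
h_2 = 28xy^2 + 28x - 140, LT = xy^2.

S(h_1,h_2): lcm = x^3y^2. S = 3x^2y^3 - 18xy^4 - x^3 - 9/2xy^2 - 12y^3 + 5x^2 + 107y^2.
  reduce S modulo (h_1, h_2):
  remainder -12y^3 + 5x^2 + 15xy + 17y^2 - 12y + 169/2 ≠ 0; add k_3 = -12y^3 + 5x^2 + 15xy + 17y^2 - 12y + 169/2 to the basis.

The other S-polynomials (S(h_1,k_3), S(h_2,k_3)) all reduce to 0 modulo the current basis, so we have a Gröbner basis.
Inter-reduce: drop elements whose leading term is divisible by another's, tail-reduce, and make monic.
Reduced Gröbner basis: {x^3 + 3x^2y + 27/2x - 12y + 17, xy^2 + x - 5, y^3 - 5/12x^2 - 5/4xy - 17/12y^2 + y - 169/24}.

These differ, so the ideals are not equal.

No, the ideals differ.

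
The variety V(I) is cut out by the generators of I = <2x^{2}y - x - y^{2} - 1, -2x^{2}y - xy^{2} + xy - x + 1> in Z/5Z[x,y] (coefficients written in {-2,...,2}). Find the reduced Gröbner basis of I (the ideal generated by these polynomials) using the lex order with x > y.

G = {x + y^{5} - y^{4} - y^{3} + y^{2} - 1, y^{6} + y^{5} + 2y^{2} + y - 1}

f_1 = 2x^{2}y - x - y^{2} - 1, LT = x^{2}y.
f_2 = -2x^{2}y - xy^{2} + xy - x + 1, LT = x^{2}y.

S(f_1,f_2): lcm = x^{2}y. S = 2xy^{2} - 2xy - x + 2y^{2}.
  leading term xy^{2}: no divisor's leading term divides it; move 2xy^{2} to the remainder.
  leading term xy: no divisor's leading term divides it; move -2xy to the remainder.
  leading term x: no divisor's leading term divides it; move -x to the remainder.
  leading term y^{2}: no divisor's leading term divides it; move 2y^{2} to the remainder.
  remainder 2xy^{2} - 2xy - x + 2y^{2} ≠ 0; add g_3 = 2xy^{2} - 2xy - x + 2y^{2} to the basis.

S(f_1,g_3): lcm = x^{2}y^{2}. S = x^{2}y - 2x^{2} - xy^{2} + 2xy + 2y^{3} + 2y.
  leading term x^{2}y: subtract (-2)·f_1 from x^{2}y - 2x^{2} - xy^{2} + 2xy + 2y^{3} + 2y → -2x^{2} - xy^{2} + 2xy - 2x + 2y^{3} - 2y^{2} + 2y - 2
  leading term x^{2}: no divisor's leading term divides it; move -2x^{2} to the remainder.
  leading term xy^{2}: subtract (2)·g_3 from -xy^{2} + 2xy - 2x + 2y^{3} - 2y^{2} + 2y - 2 → xy + 2y^{3} - y^{2} + 2y - 2
  leading term xy: no divisor's leading term divides it; move xy to the remainder.
  leading term y^{3}: no divisor's leading term divides it; move 2y^{3} to the remainder.
  leading term y^{2}: no divisor's leading term divides it; move -y^{2} to the remainder.
  leading term y: no divisor's leading term divides it; move 2y to the remainder.
  leading term 1: no divisor's leading term divides it; move -2 to the remainder.
  remainder -2x^{2} + xy + 2y^{3} - y^{2} + 2y - 2 ≠ 0; add g_4 = -2x^{2} + xy + 2y^{3} - y^{2} + 2y - 2 to the basis.

S(f_1,g_4): lcm = x^{2}y. S = -2xy^{2} + 2x + y^{4} + 2y^{3} - 2y^{2} - y + 2.
  leading term xy^{2}: subtract (-1)·g_3 from -2xy^{2} + 2x + y^{4} + 2y^{3} - 2y^{2} - y + 2 → -2xy + x + y^{4} + 2y^{3} - y + 2
  leading term xy: no divisor's leading term divides it; move -2xy to the remainder.
  leading term x: no divisor's leading term divides it; move x to the remainder.
  leading term y^{4}: no divisor's leading term divides it; move y^{4} to the remainder.
  leading term y^{3}: no divisor's leading term divides it; move 2y^{3} to the remainder.
  leading term y: no divisor's leading term divides it; move -y to the remainder.
  leading term 1: no divisor's leading term divides it; move 2 to the remainder.
  remainder -2xy + x + y^{4} + 2y^{3} - y + 2 ≠ 0; add g_5 = -2xy + x + y^{4} + 2y^{3} - y + 2 to the basis.

S(g_3,g_4): lcm = x^{2}y^{2}. S = -x^{2}y + 2x^{2} - 2xy^{3} + xy^{2} + y^{5} + 2y^{4} + y^{3} - y^{2}.
  leading term x^{2}y: subtract (2)·f_1 from -x^{2}y + 2x^{2} - 2xy^{3} + xy^{2} + y^{5} + 2y^{4} + y^{3} - y^{2} → 2x^{2} - 2xy^{3} + xy^{2} + 2x + y^{5} + 2y^{4} + y^{3} + y^{2} + 2
  leading term x^{2}: subtract (-1)·g_4 from 2x^{2} - 2xy^{3} + xy^{2} + 2x + y^{5} + 2y^{4} + y^{3} + y^{2} + 2 → -2xy^{3} + xy^{2} + xy + 2x + y^{5} + 2y^{4} - 2y^{3} + 2y
  leading term xy^{3}: subtract (-y)·g_3 from -2xy^{3} + xy^{2} + xy + 2x + y^{5} + 2y^{4} - 2y^{3} + 2y → -xy^{2} + 2x + y^{5} + 2y^{4} + 2y
  leading term xy^{2}: subtract (2)·g_3 from -xy^{2} + 2x + y^{5} + 2y^{4} + 2y → -xy - x + y^{5} + 2y^{4} + y^{2} + 2y
  leading term xy: subtract (-2)·g_5 from -xy - x + y^{5} + 2y^{4} + y^{2} + 2y → x + y^{5} - y^{4} - y^{3} + y^{2} - 1
  leading term x: no divisor's leading term divides it; move x to the remainder.
  leading term y^{5}: no divisor's leading term divides it; move y^{5} to the remainder.
  leading term y^{4}: no divisor's leading term divides it; move -y^{4} to the remainder.
  leading term y^{3}: no divisor's leading term divides it; move -y^{3} to the remainder.
  leading term y^{2}: no divisor's leading term divides it; move y^{2} to the remainder.
  leading term 1: no divisor's leading term divides it; move -1 to the remainder.
  remainder x + y^{5} - y^{4} - y^{3} + y^{2} - 1 ≠ 0; add g_6 = x + y^{5} - y^{4} - y^{3} + y^{2} - 1 to the basis.

S(f_1,g_6): lcm = x^{2}y. S = -xy^{6} + xy^{5} + xy^{4} - xy^{3} + xy + 2x + 2y^{2} + 2.
  leading term xy^{6}: subtract (2y^{4})·g_3 from -xy^{6} + xy^{5} + xy^{4} - xy^{3} + xy + 2x + 2y^{2} + 2 → -2xy^{4} - xy^{3} + xy + 2x + y^{6} + 2y^{2} + 2
  leading term xy^{4}: subtract (-y^{2})·g_3 from -2xy^{4} - xy^{3} + xy + 2x + y^{6} + 2y^{2} + 2 → 2xy^{3} - xy^{2} + xy + 2x + y^{6} + 2y^{4} + 2y^{2} + 2
  leading term xy^{3}: subtract (y)·g_3 from 2xy^{3} - xy^{2} + xy + 2x + y^{6} + 2y^{4} + 2y^{2} + 2 → xy^{2} + 2xy + 2x + y^{6} + 2y^{4} - 2y^{3} + 2y^{2} + 2
  leading term xy^{2}: subtract (-2)·g_3 from xy^{2} + 2xy + 2x + y^{6} + 2y^{4} - 2y^{3} + 2y^{2} + 2 → -2xy + y^{6} + 2y^{4} - 2y^{3} + y^{2} + 2
  leading term xy: subtract (1)·g_5 from -2xy + y^{6} + 2y^{4} - 2y^{3} + y^{2} + 2 → -x + y^{6} + y^{4} + y^{3} + y^{2} + y
  leading term x: subtract (-1)·g_6 from -x + y^{6} + y^{4} + y^{3} + y^{2} + y → y^{6} + y^{5} + 2y^{2} + y - 1
  leading term y^{6}: no divisor's leading term divides it; move y^{6} to the remainder.
  leading term y^{5}: no divisor's leading term divides it; move y^{5} to the remainder.
  leading term y^{2}: no divisor's leading term divides it; move 2y^{2} to the remainder.
  leading term y: no divisor's leading term divides it; move y to the remainder.
  leading term 1: no divisor's leading term divides it; move -1 to the remainder.
  remainder y^{6} + y^{5} + 2y^{2} + y - 1 ≠ 0; add g_7 = y^{6} + y^{5} + 2y^{2} + y - 1 to the basis.

The other S-polynomials (S(f_2,g_3), S(f_2,g_4), S(f_1,g_5), S(f_2,g_5), S(g_3,g_5), S(g_4,g_5), S(f_2,g_6), S(g_3,g_6), S(g_4,g_6), S(g_5,g_6), S(f_1,g_7), S(f_2,g_7), S(g_3,g_7), S(g_4,g_7), S(g_5,g_7), S(g_6,g_7)) all reduce to 0 modulo the current basis, so we have a Gröbner basis.
Inter-reduce: drop elements whose leading term is divisible by another's, tail-reduce, and make monic.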